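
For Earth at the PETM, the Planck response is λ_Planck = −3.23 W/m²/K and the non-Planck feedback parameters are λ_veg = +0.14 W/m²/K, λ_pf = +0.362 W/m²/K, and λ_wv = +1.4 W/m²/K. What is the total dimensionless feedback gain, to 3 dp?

0.589

Convert to gains: g_veg = 0.14/3.23 = 0.04334; g_pf = 0.362/3.23 = 0.1121; g_wv = 1.4/3.23 = 0.4334.
Total gain g = 0.58884.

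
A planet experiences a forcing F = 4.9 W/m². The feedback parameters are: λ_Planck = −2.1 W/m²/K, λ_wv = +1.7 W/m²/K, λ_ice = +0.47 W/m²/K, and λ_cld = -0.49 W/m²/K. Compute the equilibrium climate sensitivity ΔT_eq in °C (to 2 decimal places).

Net feedback parameter λ = (−2.1) + (+1.7) + (+0.47) + (-0.49) = -0.42 W/m²/K.
ΔT = −F/λ = −4.9/(-0.42) = 11.67 °C.

11.67 °C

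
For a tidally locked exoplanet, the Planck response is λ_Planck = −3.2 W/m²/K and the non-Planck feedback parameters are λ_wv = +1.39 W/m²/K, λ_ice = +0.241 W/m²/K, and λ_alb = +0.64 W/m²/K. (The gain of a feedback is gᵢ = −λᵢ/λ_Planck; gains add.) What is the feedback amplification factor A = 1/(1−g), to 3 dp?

3.445

Convert to gains: g_wv = 1.39/3.2 = 0.4344; g_ice = 0.241/3.2 = 0.07531; g_alb = 0.64/3.2 = 0.2.
Total gain g = 0.70971.
A = 1/(1 − 0.70971) = 3.445.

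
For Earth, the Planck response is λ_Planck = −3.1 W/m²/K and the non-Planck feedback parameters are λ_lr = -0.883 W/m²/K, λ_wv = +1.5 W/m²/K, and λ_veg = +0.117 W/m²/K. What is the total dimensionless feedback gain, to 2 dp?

Convert to gains: g_lr = -0.883/3.1 = -0.2848; g_wv = 1.5/3.1 = 0.4839; g_veg = 0.117/3.1 = 0.03774.
Total gain g = 0.23684.

0.24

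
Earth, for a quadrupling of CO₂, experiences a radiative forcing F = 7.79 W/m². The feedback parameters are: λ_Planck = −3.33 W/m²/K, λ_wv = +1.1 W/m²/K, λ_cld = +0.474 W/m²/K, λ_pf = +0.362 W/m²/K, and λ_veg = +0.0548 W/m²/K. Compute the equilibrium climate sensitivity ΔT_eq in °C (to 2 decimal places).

Net feedback parameter λ = (−3.33) + (+1.1) + (+0.474) + (+0.362) + (+0.0548) = -1.3392 W/m²/K.
ΔT = −F/λ = −7.79/(-1.3392) = 5.82 °C.

5.82 °C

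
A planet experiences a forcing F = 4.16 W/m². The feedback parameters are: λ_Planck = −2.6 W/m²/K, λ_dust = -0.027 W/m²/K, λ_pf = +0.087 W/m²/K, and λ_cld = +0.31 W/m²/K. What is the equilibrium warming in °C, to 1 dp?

1.9 °C

Net feedback parameter λ = (−2.6) + (-0.027) + (+0.087) + (+0.31) = -2.23 W/m²/K.
ΔT = −F/λ = −4.16/(-2.23) = 1.9 °C.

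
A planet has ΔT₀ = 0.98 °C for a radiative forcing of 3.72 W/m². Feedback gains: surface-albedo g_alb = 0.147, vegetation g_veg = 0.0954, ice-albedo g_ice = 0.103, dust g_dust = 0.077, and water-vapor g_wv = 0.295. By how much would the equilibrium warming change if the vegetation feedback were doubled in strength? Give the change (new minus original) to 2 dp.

Original: g = 0.7174, ΔT = 0.98/(1−0.7174) = 3.4678 °C.
With doubled vegetation: g' = 0.8128, ΔT' = 0.98/(1−0.8128) = 5.2350 °C.
Change = 5.2350 − 3.4678 = 1.77 °C.

1.77 °C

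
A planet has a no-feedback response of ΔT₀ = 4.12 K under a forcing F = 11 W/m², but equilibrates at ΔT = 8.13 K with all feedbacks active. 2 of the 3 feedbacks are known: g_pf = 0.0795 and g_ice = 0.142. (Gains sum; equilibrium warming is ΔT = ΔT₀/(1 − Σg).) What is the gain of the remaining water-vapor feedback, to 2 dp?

0.27

Amplification A = ΔT/ΔT₀ = 8.13/4.12 = 1.973.
Total gain g = 1 − 1/A = 1 − 1/1.973 = 0.4932.
Known gains sum to 0.0795 + 0.142 = 0.2215.
g_wv = 0.4932 − 0.2215 = 0.27.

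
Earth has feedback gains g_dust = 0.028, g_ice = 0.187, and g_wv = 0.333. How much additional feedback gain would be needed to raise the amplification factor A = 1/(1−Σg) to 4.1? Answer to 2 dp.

Current total gain = 0.548.
Target gain for A = 4.1: g* = 1 − 1/4.1 = 0.7561.
Additional gain needed = 0.7561 − 0.548 = 0.21.

0.21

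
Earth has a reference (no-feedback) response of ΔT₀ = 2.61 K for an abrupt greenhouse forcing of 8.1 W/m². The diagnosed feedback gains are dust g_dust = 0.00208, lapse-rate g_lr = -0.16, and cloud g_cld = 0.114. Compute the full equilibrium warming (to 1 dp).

Total gain g = 0.00208 − 0.16 + 0.114 = -0.04392.
Amplification A = 1/(1 + 0.04392) = 0.9579.
ΔT = 2.61 × 0.9579 = 2.5 K.

2.5 K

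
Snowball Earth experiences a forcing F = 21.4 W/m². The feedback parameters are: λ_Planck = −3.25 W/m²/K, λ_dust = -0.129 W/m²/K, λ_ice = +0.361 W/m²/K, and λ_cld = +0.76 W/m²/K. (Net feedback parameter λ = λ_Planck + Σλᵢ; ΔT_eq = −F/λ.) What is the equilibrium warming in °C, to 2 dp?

9.48 °C

Net feedback parameter λ = (−3.25) + (-0.129) + (+0.361) + (+0.76) = -2.258 W/m²/K.
ΔT = −F/λ = −21.4/(-2.258) = 9.48 °C.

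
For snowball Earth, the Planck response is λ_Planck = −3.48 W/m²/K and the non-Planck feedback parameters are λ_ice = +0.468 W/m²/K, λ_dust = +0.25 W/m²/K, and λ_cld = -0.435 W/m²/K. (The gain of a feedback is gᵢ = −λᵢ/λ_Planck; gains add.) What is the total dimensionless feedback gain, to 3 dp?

Convert to gains: g_ice = 0.468/3.48 = 0.1345; g_dust = 0.25/3.48 = 0.07184; g_cld = -0.435/3.48 = -0.125.
Total gain g = 0.08134.

0.081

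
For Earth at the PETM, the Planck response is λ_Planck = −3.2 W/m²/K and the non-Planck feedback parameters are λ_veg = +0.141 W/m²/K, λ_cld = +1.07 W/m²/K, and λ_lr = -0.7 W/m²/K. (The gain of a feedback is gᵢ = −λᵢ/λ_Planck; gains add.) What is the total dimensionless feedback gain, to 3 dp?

0.160

Convert to gains: g_veg = 0.141/3.2 = 0.04406; g_cld = 1.07/3.2 = 0.3344; g_lr = -0.7/3.2 = -0.2187.
Total gain g = 0.15976.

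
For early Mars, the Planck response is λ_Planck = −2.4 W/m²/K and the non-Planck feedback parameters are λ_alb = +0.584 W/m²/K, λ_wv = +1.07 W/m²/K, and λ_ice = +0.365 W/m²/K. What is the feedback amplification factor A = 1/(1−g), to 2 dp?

6.30

Convert to gains: g_alb = 0.584/2.4 = 0.2433; g_wv = 1.07/2.4 = 0.4458; g_ice = 0.365/2.4 = 0.1521.
Total gain g = 0.8412.
A = 1/(1 − 0.8412) = 6.30.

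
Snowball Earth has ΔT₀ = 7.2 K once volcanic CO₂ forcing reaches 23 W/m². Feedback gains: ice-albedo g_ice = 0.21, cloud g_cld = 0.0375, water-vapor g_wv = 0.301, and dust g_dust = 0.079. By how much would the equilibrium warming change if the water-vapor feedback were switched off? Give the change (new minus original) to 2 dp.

Original: g = 0.6275, ΔT = 7.2/(1−0.6275) = 19.3289 K.
Without water-vapor: g' = 0.3265, ΔT' = 7.2/(1−0.3265) = 10.6904 K.
Change = 10.6904 − 19.3289 = -8.64 K.

-8.64 K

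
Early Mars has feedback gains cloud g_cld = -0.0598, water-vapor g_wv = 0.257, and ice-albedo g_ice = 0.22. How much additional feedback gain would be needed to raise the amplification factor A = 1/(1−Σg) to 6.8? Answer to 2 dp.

Current total gain = 0.4172.
Target gain for A = 6.8: g* = 1 − 1/6.8 = 0.8529.
Additional gain needed = 0.8529 − 0.4172 = 0.44.

0.44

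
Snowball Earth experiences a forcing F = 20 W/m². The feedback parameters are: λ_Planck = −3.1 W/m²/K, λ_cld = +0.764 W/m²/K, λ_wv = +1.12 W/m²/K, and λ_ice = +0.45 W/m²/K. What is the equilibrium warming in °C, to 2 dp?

26.11 °C

Net feedback parameter λ = (−3.1) + (+0.764) + (+1.12) + (+0.45) = -0.766 W/m²/K.
ΔT = −F/λ = −20/(-0.766) = 26.11 °C.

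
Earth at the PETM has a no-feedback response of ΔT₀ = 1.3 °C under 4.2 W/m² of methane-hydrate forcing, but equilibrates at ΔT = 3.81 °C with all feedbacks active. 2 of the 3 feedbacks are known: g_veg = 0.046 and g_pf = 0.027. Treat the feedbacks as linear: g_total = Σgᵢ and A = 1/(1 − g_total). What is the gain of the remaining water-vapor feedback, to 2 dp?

0.59

Amplification A = ΔT/ΔT₀ = 3.81/1.3 = 2.931.
Total gain g = 1 − 1/A = 1 − 1/2.931 = 0.6588.
Known gains sum to 0.046 + 0.027 = 0.073.
g_wv = 0.6588 − 0.073 = 0.59.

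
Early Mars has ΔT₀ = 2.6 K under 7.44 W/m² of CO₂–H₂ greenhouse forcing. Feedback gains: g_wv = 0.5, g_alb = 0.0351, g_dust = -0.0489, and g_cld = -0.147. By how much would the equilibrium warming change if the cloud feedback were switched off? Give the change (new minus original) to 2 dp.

1.13 K

Original: g = 0.3392, ΔT = 2.6/(1−0.3392) = 3.9346 K.
Without cloud: g' = 0.4862, ΔT' = 2.6/(1−0.4862) = 5.0603 K.
Change = 5.0603 − 3.9346 = 1.13 K.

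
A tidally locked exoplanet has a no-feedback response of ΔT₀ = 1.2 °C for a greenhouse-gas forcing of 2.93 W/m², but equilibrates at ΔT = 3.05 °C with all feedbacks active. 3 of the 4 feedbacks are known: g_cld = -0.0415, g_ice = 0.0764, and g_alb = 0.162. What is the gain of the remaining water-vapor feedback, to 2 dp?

Amplification A = ΔT/ΔT₀ = 3.05/1.2 = 2.542.
Total gain g = 1 − 1/A = 1 − 1/2.542 = 0.6066.
Known gains sum to -0.0415 + 0.0764 + 0.162 = 0.1969.
g_wv = 0.6066 − 0.1969 = 0.41.

0.41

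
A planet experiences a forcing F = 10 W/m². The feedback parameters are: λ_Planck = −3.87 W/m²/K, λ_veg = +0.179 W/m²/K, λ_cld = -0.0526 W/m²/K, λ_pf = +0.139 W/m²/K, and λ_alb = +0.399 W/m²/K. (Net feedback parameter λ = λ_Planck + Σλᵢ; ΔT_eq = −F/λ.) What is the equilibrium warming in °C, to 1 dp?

Net feedback parameter λ = (−3.87) + (+0.179) + (-0.0526) + (+0.139) + (+0.399) = -3.2056 W/m²/K.
ΔT = −F/λ = −10/(-3.2056) = 3.1 °C.

3.1 °C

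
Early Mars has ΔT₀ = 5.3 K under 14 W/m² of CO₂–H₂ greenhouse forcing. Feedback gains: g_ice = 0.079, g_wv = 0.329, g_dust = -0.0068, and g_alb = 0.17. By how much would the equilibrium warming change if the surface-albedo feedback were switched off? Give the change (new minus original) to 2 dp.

Original: g = 0.5712, ΔT = 5.3/(1−0.5712) = 12.3601 K.
Without surface-albedo: g' = 0.4012, ΔT' = 5.3/(1−0.4012) = 8.8510 K.
Change = 8.8510 − 12.3601 = -3.51 K.

-3.51 K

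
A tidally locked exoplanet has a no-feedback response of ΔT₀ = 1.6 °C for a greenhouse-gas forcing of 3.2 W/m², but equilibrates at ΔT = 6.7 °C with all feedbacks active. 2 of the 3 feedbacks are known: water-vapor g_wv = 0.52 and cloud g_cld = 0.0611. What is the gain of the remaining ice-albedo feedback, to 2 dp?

0.18

Amplification A = ΔT/ΔT₀ = 6.7/1.6 = 4.188.
Total gain g = 1 − 1/A = 1 − 1/4.188 = 0.7612.
Known gains sum to 0.52 + 0.0611 = 0.5811.
g_ice = 0.7612 − 0.5811 = 0.18.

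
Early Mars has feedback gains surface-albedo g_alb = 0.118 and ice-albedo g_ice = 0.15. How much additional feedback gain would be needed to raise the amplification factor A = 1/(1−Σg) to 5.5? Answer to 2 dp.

0.55

Current total gain = 0.268.
Target gain for A = 5.5: g* = 1 − 1/5.5 = 0.8182.
Additional gain needed = 0.8182 − 0.268 = 0.55.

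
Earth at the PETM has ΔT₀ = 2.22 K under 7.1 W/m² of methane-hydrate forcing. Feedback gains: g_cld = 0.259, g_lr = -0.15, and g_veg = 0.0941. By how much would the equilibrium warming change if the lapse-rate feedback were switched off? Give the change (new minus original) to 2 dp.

Original: g = 0.2031, ΔT = 2.22/(1−0.2031) = 2.7858 K.
Without lapse-rate: g' = 0.3531, ΔT' = 2.22/(1−0.3531) = 3.4318 K.
Change = 3.4318 − 2.7858 = 0.65 K.

0.65 K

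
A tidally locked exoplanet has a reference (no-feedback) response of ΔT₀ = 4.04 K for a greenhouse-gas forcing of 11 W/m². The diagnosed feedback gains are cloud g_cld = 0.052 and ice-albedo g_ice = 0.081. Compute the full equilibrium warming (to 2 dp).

Total gain g = 0.052 + 0.081 = 0.133.
Amplification A = 1/(1 − 0.133) = 1.153.
ΔT = 4.04 × 1.153 = 4.66 K.

4.66 K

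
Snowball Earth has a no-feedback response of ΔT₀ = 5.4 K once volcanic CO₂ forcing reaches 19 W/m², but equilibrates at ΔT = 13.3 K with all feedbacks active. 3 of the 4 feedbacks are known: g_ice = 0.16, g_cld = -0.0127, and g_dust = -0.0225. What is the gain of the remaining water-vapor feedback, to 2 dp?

Amplification A = ΔT/ΔT₀ = 13.3/5.4 = 2.463.
Total gain g = 1 − 1/A = 1 − 1/2.463 = 0.594.
Known gains sum to 0.16 − 0.0127 − 0.0225 = 0.1248.
g_wv = 0.594 − 0.1248 = 0.47.

0.47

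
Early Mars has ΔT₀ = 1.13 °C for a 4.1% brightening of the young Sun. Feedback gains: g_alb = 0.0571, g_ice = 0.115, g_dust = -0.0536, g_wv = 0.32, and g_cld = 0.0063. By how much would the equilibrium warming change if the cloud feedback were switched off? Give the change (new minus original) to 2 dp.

-0.02 °C

Original: g = 0.4448, ΔT = 1.13/(1−0.4448) = 2.0353 °C.
Without cloud: g' = 0.4385, ΔT' = 1.13/(1−0.4385) = 2.0125 °C.
Change = 2.0125 − 2.0353 = -0.02 °C.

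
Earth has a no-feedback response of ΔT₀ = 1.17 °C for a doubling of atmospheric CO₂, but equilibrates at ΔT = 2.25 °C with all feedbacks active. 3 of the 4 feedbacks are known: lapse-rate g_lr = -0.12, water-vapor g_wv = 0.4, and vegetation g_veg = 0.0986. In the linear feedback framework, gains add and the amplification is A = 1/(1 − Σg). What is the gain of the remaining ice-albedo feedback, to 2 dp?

0.10

Amplification A = ΔT/ΔT₀ = 2.25/1.17 = 1.923.
Total gain g = 1 − 1/A = 1 − 1/1.923 = 0.48.
Known gains sum to -0.12 + 0.4 + 0.0986 = 0.3786.
g_ice = 0.48 − 0.3786 = 0.10.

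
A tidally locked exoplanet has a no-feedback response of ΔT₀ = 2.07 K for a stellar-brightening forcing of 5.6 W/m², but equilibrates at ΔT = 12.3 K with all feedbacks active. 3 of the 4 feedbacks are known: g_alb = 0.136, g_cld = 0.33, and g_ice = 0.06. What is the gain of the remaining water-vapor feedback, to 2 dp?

Amplification A = ΔT/ΔT₀ = 12.3/2.07 = 5.942.
Total gain g = 1 − 1/A = 1 − 1/5.942 = 0.8317.
Known gains sum to 0.136 + 0.33 + 0.06 = 0.526.
g_wv = 0.8317 − 0.526 = 0.31.

0.31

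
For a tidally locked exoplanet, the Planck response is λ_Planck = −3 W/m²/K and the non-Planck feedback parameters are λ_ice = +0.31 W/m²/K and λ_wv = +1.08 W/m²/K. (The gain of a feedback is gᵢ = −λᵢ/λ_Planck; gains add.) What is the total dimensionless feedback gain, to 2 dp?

0.46

Convert to gains: g_ice = 0.31/3 = 0.1033; g_wv = 1.08/3 = 0.36.
Total gain g = 0.4633.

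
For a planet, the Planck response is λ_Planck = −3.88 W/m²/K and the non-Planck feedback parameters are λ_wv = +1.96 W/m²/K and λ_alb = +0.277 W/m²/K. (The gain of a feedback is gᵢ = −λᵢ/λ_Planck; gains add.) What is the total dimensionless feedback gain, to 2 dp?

Convert to gains: g_wv = 1.96/3.88 = 0.5052; g_alb = 0.277/3.88 = 0.07139.
Total gain g = 0.57659.

0.58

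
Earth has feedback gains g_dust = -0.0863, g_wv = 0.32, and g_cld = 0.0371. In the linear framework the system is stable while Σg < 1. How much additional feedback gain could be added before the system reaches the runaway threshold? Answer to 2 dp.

Current total gain = -0.0863 + 0.32 + 0.0371 = 0.2708.
Margin to runaway = 1 − 0.2708 = 0.73.

0.73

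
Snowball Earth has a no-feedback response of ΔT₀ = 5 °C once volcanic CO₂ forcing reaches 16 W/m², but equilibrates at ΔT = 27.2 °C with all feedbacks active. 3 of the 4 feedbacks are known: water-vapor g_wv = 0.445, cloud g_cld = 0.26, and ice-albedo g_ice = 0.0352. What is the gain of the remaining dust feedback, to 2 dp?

Amplification A = ΔT/ΔT₀ = 27.2/5 = 5.44.
Total gain g = 1 − 1/A = 1 − 1/5.44 = 0.8162.
Known gains sum to 0.445 + 0.26 + 0.0352 = 0.7402.
g_dust = 0.8162 − 0.7402 = 0.08.

0.08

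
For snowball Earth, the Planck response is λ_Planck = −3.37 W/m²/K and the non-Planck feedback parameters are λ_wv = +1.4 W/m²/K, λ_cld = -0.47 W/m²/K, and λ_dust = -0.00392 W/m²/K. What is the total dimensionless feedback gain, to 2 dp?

0.27

Convert to gains: g_wv = 1.4/3.37 = 0.4154; g_cld = -0.47/3.37 = -0.1395; g_dust = -0.00392/3.37 = -0.001163.
Total gain g = 0.274737.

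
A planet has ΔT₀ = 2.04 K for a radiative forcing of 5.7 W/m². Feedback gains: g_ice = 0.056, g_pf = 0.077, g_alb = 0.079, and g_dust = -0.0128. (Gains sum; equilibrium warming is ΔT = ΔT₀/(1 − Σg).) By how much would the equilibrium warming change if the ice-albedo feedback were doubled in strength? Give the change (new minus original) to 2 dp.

Original: g = 0.1992, ΔT = 2.04/(1−0.1992) = 2.5475 K.
With doubled ice-albedo: g' = 0.2552, ΔT' = 2.04/(1−0.2552) = 2.7390 K.
Change = 2.7390 − 2.5475 = 0.19 K.

0.19 K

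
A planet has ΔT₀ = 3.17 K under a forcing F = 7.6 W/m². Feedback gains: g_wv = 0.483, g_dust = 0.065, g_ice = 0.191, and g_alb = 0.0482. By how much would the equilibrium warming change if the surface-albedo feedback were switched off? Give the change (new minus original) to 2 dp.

-2.75 K

Original: g = 0.7872, ΔT = 3.17/(1−0.7872) = 14.8966 K.
Without surface-albedo: g' = 0.739, ΔT' = 3.17/(1−0.739) = 12.1456 K.
Change = 12.1456 − 14.8966 = -2.75 K.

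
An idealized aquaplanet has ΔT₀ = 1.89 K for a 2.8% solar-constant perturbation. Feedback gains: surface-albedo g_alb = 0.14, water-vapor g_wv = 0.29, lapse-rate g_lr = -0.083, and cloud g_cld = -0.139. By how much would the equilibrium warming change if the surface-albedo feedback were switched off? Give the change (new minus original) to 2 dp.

-0.36 K

Original: g = 0.208, ΔT = 1.89/(1−0.208) = 2.3864 K.
Without surface-albedo: g' = 0.068, ΔT' = 1.89/(1−0.068) = 2.0279 K.
Change = 2.0279 − 2.3864 = -0.36 K.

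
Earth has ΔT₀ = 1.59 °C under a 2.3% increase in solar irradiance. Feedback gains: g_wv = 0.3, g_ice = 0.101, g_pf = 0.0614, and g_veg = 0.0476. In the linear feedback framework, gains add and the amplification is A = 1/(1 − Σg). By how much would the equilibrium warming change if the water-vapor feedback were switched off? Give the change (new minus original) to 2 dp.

-1.23 °C

Original: g = 0.51, ΔT = 1.59/(1−0.51) = 3.2449 °C.
Without water-vapor: g' = 0.21, ΔT' = 1.59/(1−0.21) = 2.0127 °C.
Change = 2.0127 − 3.2449 = -1.23 °C.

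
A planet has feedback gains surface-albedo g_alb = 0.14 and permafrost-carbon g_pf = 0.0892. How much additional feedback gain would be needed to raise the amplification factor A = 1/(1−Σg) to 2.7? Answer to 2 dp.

0.40

Current total gain = 0.2292.
Target gain for A = 2.7: g* = 1 − 1/2.7 = 0.6296.
Additional gain needed = 0.6296 − 0.2292 = 0.40.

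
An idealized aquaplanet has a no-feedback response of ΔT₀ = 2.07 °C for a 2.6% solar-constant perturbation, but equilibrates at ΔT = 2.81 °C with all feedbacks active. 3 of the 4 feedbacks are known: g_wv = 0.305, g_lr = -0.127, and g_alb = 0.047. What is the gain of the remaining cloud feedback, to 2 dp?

Amplification A = ΔT/ΔT₀ = 2.81/2.07 = 1.357.
Total gain g = 1 − 1/A = 1 − 1/1.357 = 0.2631.
Known gains sum to 0.305 − 0.127 + 0.047 = 0.225.
g_cld = 0.2631 − 0.225 = 0.04.

0.04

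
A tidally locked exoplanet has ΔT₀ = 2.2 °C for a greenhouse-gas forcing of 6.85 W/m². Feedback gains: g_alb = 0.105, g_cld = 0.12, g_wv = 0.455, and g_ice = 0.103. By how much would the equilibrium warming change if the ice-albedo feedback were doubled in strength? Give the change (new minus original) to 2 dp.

Original: g = 0.783, ΔT = 2.2/(1−0.783) = 10.1382 °C.
With doubled ice-albedo: g' = 0.886, ΔT' = 2.2/(1−0.886) = 19.2982 °C.
Change = 19.2982 − 10.1382 = 9.16 °C.

9.16 °C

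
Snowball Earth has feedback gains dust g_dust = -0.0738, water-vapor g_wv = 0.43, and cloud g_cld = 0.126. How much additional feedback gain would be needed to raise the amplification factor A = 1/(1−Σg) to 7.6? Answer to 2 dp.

0.39

Current total gain = 0.4822.
Target gain for A = 7.6: g* = 1 − 1/7.6 = 0.8684.
Additional gain needed = 0.8684 − 0.4822 = 0.39.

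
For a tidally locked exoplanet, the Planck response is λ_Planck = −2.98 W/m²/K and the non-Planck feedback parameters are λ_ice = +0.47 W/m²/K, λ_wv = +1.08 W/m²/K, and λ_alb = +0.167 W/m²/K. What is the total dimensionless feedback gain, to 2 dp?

Convert to gains: g_ice = 0.47/2.98 = 0.1577; g_wv = 1.08/2.98 = 0.3624; g_alb = 0.167/2.98 = 0.05604.
Total gain g = 0.57614.

0.58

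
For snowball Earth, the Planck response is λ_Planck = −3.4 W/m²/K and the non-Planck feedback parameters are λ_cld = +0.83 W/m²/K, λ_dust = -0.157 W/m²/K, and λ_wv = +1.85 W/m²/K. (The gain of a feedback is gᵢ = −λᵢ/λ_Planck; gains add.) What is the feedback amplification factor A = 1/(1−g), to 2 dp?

3.88

Convert to gains: g_cld = 0.83/3.4 = 0.2441; g_dust = -0.157/3.4 = -0.04618; g_wv = 1.85/3.4 = 0.5441.
Total gain g = 0.74202.
A = 1/(1 − 0.74202) = 3.88.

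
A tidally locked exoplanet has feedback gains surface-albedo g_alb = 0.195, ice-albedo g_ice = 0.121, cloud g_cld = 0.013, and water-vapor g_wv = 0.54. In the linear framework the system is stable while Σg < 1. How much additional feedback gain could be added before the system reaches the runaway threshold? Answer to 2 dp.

0.13

Current total gain = 0.195 + 0.121 + 0.013 + 0.54 = 0.869.
Margin to runaway = 1 − 0.869 = 0.13.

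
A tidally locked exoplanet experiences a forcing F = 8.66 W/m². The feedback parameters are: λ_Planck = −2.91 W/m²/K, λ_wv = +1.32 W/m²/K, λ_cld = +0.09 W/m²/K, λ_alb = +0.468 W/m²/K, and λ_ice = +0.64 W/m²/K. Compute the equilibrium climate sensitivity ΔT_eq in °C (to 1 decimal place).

22.1 °C

Net feedback parameter λ = (−2.91) + (+1.32) + (+0.09) + (+0.468) + (+0.64) = -0.392 W/m²/K.
ΔT = −F/λ = −8.66/(-0.392) = 22.1 °C.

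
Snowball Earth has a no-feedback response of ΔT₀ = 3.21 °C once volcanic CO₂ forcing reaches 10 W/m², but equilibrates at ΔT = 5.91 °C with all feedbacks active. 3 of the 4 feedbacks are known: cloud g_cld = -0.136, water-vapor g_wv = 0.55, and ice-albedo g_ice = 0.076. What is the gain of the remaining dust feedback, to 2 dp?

Amplification A = ΔT/ΔT₀ = 5.91/3.21 = 1.841.
Total gain g = 1 − 1/A = 1 − 1/1.841 = 0.4568.
Known gains sum to -0.136 + 0.55 + 0.076 = 0.49.
g_dust = 0.4568 − 0.49 = -0.03.

-0.03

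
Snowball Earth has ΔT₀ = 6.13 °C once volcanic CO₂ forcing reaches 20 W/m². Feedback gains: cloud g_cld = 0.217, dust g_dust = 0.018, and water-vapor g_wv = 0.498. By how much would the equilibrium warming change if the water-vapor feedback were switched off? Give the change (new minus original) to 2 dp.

Original: g = 0.733, ΔT = 6.13/(1−0.733) = 22.9588 °C.
Without water-vapor: g' = 0.235, ΔT' = 6.13/(1−0.235) = 8.0131 °C.
Change = 8.0131 − 22.9588 = -14.95 °C.

-14.95 °C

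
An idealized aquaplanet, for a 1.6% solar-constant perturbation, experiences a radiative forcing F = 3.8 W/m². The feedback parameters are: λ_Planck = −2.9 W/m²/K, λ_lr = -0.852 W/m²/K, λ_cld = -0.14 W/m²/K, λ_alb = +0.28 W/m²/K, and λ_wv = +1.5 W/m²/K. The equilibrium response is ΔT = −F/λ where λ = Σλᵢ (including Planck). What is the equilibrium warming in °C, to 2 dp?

1.80 °C

Net feedback parameter λ = (−2.9) + (-0.852) + (-0.14) + (+0.28) + (+1.5) = -2.112 W/m²/K.
ΔT = −F/λ = −3.8/(-2.112) = 1.80 °C.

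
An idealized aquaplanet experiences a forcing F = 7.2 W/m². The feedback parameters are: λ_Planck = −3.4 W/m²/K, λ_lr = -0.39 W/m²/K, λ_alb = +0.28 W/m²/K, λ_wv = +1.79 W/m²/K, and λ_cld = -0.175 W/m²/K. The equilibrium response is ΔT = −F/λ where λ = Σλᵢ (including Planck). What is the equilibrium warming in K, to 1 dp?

Net feedback parameter λ = (−3.4) + (-0.39) + (+0.28) + (+1.79) + (-0.175) = -1.895 W/m²/K.
ΔT = −F/λ = −7.2/(-1.895) = 3.8 K.

3.8 K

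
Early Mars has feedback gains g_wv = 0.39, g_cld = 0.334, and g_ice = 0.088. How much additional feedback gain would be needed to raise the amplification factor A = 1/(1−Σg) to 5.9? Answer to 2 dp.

Current total gain = 0.812.
Target gain for A = 5.9: g* = 1 − 1/5.9 = 0.8305.
Additional gain needed = 0.8305 − 0.812 = 0.02.

0.02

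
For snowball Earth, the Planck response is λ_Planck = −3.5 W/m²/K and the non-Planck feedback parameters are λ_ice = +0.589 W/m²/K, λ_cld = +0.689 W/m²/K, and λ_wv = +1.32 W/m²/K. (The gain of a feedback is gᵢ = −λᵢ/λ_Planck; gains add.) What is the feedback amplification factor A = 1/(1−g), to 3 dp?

Convert to gains: g_ice = 0.589/3.5 = 0.1683; g_cld = 0.689/3.5 = 0.1969; g_wv = 1.32/3.5 = 0.3771.
Total gain g = 0.7423.
A = 1/(1 − 0.7423) = 3.880.

3.880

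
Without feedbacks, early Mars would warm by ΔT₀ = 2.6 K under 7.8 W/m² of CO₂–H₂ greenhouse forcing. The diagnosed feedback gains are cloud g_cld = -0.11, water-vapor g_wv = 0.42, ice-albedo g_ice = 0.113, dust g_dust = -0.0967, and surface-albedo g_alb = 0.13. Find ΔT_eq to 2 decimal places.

4.78 K

Total gain g = -0.11 + 0.42 + 0.113 − 0.0967 + 0.13 = 0.4563.
Amplification A = 1/(1 − 0.4563) = 1.839.
ΔT = 2.6 × 1.839 = 4.78 K.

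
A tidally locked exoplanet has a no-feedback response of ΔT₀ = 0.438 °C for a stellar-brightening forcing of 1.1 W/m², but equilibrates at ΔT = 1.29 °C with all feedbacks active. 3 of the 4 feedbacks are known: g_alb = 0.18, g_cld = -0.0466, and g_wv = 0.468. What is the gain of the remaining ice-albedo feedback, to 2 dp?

Amplification A = ΔT/ΔT₀ = 1.29/0.438 = 2.945.
Total gain g = 1 − 1/A = 1 − 1/2.945 = 0.6604.
Known gains sum to 0.18 − 0.0466 + 0.468 = 0.6014.
g_ice = 0.6604 − 0.6014 = 0.06.

0.06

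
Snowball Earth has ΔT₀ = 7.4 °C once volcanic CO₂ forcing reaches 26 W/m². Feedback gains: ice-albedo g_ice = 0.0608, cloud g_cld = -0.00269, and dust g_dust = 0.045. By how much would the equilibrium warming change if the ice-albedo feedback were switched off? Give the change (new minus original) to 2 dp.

-0.52 °C

Original: g = 0.10311, ΔT = 7.4/(1−0.10311) = 8.2507 °C.
Without ice-albedo: g' = 0.04231, ΔT' = 7.4/(1−0.04231) = 7.7269 °C.
Change = 7.7269 − 8.2507 = -0.52 °C.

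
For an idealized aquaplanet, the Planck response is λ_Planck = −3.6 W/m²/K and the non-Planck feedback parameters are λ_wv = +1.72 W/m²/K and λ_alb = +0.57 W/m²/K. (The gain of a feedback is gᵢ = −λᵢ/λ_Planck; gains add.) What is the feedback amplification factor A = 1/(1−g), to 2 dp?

Convert to gains: g_wv = 1.72/3.6 = 0.4778; g_alb = 0.57/3.6 = 0.1583.
Total gain g = 0.6361.
A = 1/(1 − 0.6361) = 2.75.

2.75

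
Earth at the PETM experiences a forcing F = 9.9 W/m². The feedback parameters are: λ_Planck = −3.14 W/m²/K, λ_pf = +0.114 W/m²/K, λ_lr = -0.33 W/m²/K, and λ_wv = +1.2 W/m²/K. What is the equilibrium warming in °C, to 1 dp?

Net feedback parameter λ = (−3.14) + (+0.114) + (-0.33) + (+1.2) = -2.156 W/m²/K.
ΔT = −F/λ = −9.9/(-2.156) = 4.6 °C.

4.6 °C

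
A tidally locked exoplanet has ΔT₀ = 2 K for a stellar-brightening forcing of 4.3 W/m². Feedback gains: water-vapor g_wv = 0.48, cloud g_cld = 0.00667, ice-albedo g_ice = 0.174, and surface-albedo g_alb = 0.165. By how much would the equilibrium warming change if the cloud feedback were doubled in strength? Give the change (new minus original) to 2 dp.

0.46 K

Original: g = 0.82567, ΔT = 2/(1−0.82567) = 11.4725 K.
With doubled cloud: g' = 0.83234, ΔT' = 2/(1−0.83234) = 11.9289 K.
Change = 11.9289 − 11.4725 = 0.46 K.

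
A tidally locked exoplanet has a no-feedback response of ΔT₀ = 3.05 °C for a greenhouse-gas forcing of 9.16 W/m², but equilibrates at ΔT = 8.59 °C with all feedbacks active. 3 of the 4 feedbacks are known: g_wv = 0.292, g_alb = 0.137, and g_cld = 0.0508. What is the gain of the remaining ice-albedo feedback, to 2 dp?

Amplification A = ΔT/ΔT₀ = 8.59/3.05 = 2.816.
Total gain g = 1 − 1/A = 1 − 1/2.816 = 0.6449.
Known gains sum to 0.292 + 0.137 + 0.0508 = 0.4798.
g_ice = 0.6449 − 0.4798 = 0.17.

0.17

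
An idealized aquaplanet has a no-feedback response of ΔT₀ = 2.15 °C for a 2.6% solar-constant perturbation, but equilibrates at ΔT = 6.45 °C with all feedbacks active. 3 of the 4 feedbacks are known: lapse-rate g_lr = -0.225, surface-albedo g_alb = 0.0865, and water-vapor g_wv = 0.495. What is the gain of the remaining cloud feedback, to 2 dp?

Amplification A = ΔT/ΔT₀ = 6.45/2.15 = 3.
Total gain g = 1 − 1/A = 1 − 1/3 = 0.6667.
Known gains sum to -0.225 + 0.0865 + 0.495 = 0.3565.
g_cld = 0.6667 − 0.3565 = 0.31.

0.31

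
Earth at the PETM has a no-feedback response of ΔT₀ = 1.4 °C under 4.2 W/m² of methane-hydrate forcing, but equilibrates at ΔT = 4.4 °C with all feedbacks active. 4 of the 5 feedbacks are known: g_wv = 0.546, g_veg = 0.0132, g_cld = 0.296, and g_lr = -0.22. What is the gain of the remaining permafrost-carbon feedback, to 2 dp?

0.05

Amplification A = ΔT/ΔT₀ = 4.4/1.4 = 3.143.
Total gain g = 1 − 1/A = 1 − 1/3.143 = 0.6818.
Known gains sum to 0.546 + 0.0132 + 0.296 − 0.22 = 0.6352.
g_pf = 0.6818 − 0.6352 = 0.05.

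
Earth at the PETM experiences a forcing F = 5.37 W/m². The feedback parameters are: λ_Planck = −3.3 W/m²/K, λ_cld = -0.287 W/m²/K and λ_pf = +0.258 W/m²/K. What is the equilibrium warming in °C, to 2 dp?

1.61 °C

Net feedback parameter λ = (−3.3) + (-0.287) + (+0.258) = -3.329 W/m²/K.
ΔT = −F/λ = −5.37/(-3.329) = 1.61 °C.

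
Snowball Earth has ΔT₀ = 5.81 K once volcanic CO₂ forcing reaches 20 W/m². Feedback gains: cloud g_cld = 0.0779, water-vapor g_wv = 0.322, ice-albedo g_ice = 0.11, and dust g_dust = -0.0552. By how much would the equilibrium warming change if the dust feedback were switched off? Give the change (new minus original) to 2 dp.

Original: g = 0.4547, ΔT = 5.81/(1−0.4547) = 10.6547 K.
Without dust: g' = 0.5099, ΔT' = 5.81/(1−0.5099) = 11.8547 K.
Change = 11.8547 − 10.6547 = 1.20 K.

1.20 K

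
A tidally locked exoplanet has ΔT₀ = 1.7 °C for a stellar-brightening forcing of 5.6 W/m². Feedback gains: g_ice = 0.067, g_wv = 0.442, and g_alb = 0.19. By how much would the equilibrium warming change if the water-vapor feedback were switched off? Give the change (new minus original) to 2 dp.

-3.36 °C

Original: g = 0.699, ΔT = 1.7/(1−0.699) = 5.6478 °C.
Without water-vapor: g' = 0.257, ΔT' = 1.7/(1−0.257) = 2.2880 °C.
Change = 2.2880 − 5.6478 = -3.36 °C.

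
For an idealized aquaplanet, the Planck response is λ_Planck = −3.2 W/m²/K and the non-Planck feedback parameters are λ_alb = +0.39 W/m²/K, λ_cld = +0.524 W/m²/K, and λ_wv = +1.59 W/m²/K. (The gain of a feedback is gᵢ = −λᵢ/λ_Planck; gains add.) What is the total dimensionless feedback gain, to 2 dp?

Convert to gains: g_alb = 0.39/3.2 = 0.1219; g_cld = 0.524/3.2 = 0.1638; g_wv = 1.59/3.2 = 0.4969.
Total gain g = 0.7826.

0.78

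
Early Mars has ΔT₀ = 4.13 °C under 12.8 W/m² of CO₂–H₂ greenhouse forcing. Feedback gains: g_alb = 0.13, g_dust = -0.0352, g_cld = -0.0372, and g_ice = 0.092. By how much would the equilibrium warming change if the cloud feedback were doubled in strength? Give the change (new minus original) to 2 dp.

Original: g = 0.1496, ΔT = 4.13/(1−0.1496) = 4.8565 °C.
With doubled cloud: g' = 0.1124, ΔT' = 4.13/(1−0.1124) = 4.6530 °C.
Change = 4.6530 − 4.8565 = -0.20 °C.

-0.20 °C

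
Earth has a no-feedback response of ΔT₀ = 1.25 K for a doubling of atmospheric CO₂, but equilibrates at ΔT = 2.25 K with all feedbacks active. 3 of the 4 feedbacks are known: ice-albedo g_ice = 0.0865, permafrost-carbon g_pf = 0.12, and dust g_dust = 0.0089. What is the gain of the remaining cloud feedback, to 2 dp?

0.23

Amplification A = ΔT/ΔT₀ = 2.25/1.25 = 1.8.
Total gain g = 1 − 1/A = 1 − 1/1.8 = 0.4444.
Known gains sum to 0.0865 + 0.12 + 0.0089 = 0.2154.
g_cld = 0.4444 − 0.2154 = 0.23.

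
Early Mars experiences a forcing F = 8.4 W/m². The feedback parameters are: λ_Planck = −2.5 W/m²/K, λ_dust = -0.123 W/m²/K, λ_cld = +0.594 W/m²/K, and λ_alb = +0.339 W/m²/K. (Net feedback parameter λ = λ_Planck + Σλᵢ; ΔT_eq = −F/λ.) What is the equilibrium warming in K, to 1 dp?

Net feedback parameter λ = (−2.5) + (-0.123) + (+0.594) + (+0.339) = -1.69 W/m²/K.
ΔT = −F/λ = −8.4/(-1.69) = 5.0 K.

5.0 K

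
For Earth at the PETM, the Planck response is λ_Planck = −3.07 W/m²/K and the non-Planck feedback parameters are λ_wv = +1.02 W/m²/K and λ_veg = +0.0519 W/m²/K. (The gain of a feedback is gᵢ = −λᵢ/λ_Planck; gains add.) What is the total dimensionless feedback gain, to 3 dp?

0.349

Convert to gains: g_wv = 1.02/3.07 = 0.3322; g_veg = 0.0519/3.07 = 0.01691.
Total gain g = 0.34911.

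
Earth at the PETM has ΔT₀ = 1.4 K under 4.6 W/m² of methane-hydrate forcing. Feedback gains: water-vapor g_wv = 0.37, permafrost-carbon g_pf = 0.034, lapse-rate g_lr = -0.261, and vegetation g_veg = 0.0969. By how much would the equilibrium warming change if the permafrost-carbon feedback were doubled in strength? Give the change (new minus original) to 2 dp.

Original: g = 0.2399, ΔT = 1.4/(1−0.2399) = 1.8419 K.
With doubled permafrost-carbon: g' = 0.2739, ΔT' = 1.4/(1−0.2739) = 1.9281 K.
Change = 1.9281 − 1.8419 = 0.09 K.

0.09 K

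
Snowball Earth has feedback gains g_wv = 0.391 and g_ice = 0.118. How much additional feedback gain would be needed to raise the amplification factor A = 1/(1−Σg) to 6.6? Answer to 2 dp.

0.34

Current total gain = 0.509.
Target gain for A = 6.6: g* = 1 − 1/6.6 = 0.8485.
Additional gain needed = 0.8485 − 0.509 = 0.34.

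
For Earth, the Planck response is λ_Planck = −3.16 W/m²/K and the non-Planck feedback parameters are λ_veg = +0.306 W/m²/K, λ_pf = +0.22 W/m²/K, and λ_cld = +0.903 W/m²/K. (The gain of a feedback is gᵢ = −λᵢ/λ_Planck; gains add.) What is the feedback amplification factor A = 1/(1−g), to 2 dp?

Convert to gains: g_veg = 0.306/3.16 = 0.09684; g_pf = 0.22/3.16 = 0.06962; g_cld = 0.903/3.16 = 0.2858.
Total gain g = 0.45226.
A = 1/(1 − 0.45226) = 1.83.

1.83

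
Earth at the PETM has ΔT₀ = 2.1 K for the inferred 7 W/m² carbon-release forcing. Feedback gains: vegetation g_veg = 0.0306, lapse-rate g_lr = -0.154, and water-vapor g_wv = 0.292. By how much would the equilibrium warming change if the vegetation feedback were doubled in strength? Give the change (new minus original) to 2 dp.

Original: g = 0.1686, ΔT = 2.1/(1−0.1686) = 2.5259 K.
With doubled vegetation: g' = 0.1992, ΔT' = 2.1/(1−0.1992) = 2.6224 K.
Change = 2.6224 − 2.5259 = 0.10 K.

0.10 K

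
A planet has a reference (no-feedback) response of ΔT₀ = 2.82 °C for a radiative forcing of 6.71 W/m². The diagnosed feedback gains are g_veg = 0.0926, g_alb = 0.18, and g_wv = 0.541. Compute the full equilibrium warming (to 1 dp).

Total gain g = 0.0926 + 0.18 + 0.541 = 0.8136.
Amplification A = 1/(1 − 0.8136) = 5.365.
ΔT = 2.82 × 5.365 = 15.1 °C.

15.1 °C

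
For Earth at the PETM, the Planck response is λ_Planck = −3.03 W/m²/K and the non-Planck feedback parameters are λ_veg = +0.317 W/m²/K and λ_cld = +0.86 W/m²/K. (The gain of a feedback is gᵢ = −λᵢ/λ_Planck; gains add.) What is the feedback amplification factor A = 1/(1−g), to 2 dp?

1.64

Convert to gains: g_veg = 0.317/3.03 = 0.1046; g_cld = 0.86/3.03 = 0.2838.
Total gain g = 0.3884.
A = 1/(1 − 0.3884) = 1.64.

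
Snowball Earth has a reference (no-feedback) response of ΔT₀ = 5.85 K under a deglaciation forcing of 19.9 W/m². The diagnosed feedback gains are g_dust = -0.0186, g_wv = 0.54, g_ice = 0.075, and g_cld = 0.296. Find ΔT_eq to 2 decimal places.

54.37 K

Total gain g = -0.0186 + 0.54 + 0.075 + 0.296 = 0.8924.
Amplification A = 1/(1 − 0.8924) = 9.294.
ΔT = 5.85 × 9.294 = 54.37 K.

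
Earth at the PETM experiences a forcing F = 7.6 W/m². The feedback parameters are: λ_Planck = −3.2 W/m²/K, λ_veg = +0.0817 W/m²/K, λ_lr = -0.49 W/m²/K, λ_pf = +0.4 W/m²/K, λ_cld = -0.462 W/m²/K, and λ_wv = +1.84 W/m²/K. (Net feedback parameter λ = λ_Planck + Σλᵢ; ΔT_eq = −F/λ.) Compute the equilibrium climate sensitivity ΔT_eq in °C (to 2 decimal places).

Net feedback parameter λ = (−3.2) + (+0.0817) + (-0.49) + (+0.4) + (-0.462) + (+1.84) = -1.8303 W/m²/K.
ΔT = −F/λ = −7.6/(-1.8303) = 4.15 °C.

4.15 °C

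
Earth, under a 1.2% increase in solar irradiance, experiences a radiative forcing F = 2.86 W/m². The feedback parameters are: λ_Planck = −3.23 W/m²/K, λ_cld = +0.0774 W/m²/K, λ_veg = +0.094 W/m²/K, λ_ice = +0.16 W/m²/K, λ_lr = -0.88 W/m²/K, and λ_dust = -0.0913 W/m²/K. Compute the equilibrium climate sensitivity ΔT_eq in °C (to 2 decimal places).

0.74 °C

Net feedback parameter λ = (−3.23) + (+0.0774) + (+0.094) + (+0.16) + (-0.88) + (-0.0913) = -3.8699 W/m²/K.
ΔT = −F/λ = −2.86/(-3.8699) = 0.74 °C.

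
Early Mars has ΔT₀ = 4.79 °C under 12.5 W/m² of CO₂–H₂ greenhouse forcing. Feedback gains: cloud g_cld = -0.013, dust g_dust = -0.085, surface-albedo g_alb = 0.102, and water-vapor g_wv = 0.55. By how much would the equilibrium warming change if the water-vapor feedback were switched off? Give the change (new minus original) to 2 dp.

-5.93 °C

Original: g = 0.554, ΔT = 4.79/(1−0.554) = 10.7399 °C.
Without water-vapor: g' = 0.004, ΔT' = 4.79/(1−0.004) = 4.8092 °C.
Change = 4.8092 − 10.7399 = -5.93 °C.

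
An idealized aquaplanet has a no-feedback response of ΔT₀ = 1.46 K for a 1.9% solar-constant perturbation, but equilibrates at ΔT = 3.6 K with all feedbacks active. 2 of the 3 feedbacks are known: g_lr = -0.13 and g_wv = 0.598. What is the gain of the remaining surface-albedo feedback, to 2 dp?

Amplification A = ΔT/ΔT₀ = 3.6/1.46 = 2.466.
Total gain g = 1 − 1/A = 1 − 1/2.466 = 0.5945.
Known gains sum to -0.13 + 0.598 = 0.468.
g_alb = 0.5945 − 0.468 = 0.13.

0.13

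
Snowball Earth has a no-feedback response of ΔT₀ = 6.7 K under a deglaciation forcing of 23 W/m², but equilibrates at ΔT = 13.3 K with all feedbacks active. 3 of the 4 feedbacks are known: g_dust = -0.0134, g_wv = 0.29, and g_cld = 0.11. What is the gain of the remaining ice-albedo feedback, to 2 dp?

Amplification A = ΔT/ΔT₀ = 13.3/6.7 = 1.985.
Total gain g = 1 − 1/A = 1 − 1/1.985 = 0.4962.
Known gains sum to -0.0134 + 0.29 + 0.11 = 0.3866.
g_ice = 0.4962 − 0.3866 = 0.11.

0.11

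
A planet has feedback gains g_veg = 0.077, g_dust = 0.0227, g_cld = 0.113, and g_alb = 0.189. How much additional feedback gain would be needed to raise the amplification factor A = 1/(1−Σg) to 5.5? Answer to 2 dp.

0.42

Current total gain = 0.4017.
Target gain for A = 5.5: g* = 1 − 1/5.5 = 0.8182.
Additional gain needed = 0.8182 − 0.4017 = 0.42.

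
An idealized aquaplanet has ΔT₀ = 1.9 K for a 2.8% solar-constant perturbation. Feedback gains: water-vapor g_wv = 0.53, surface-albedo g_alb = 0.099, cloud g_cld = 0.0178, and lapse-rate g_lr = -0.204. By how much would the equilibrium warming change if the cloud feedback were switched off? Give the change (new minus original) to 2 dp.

-0.11 K

Original: g = 0.4428, ΔT = 1.9/(1−0.4428) = 3.4099 K.
Without cloud: g' = 0.425, ΔT' = 1.9/(1−0.425) = 3.3043 K.
Change = 3.3043 − 3.4099 = -0.11 K.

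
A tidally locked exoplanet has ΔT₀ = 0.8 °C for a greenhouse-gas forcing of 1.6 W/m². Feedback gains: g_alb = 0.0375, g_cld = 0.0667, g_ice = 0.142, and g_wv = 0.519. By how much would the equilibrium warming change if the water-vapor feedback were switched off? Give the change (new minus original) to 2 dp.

Original: g = 0.7652, ΔT = 0.8/(1−0.7652) = 3.4072 °C.
Without water-vapor: g' = 0.2462, ΔT' = 0.8/(1−0.2462) = 1.0613 °C.
Change = 1.0613 − 3.4072 = -2.35 °C.

-2.35 °C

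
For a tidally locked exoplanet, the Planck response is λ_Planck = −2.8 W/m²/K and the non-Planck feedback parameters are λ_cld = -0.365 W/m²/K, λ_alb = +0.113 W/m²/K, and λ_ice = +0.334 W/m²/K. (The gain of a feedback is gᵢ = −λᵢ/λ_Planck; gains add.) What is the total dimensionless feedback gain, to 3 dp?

0.029

Convert to gains: g_cld = -0.365/2.8 = -0.1304; g_alb = 0.113/2.8 = 0.04036; g_ice = 0.334/2.8 = 0.1193.
Total gain g = 0.02926.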